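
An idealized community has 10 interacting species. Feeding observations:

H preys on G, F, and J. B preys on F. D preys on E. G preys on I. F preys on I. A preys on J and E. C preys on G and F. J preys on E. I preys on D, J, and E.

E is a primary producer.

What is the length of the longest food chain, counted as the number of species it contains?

5 species

One longest chain: E → D → I → F → H.
It has 5 species and 4 links.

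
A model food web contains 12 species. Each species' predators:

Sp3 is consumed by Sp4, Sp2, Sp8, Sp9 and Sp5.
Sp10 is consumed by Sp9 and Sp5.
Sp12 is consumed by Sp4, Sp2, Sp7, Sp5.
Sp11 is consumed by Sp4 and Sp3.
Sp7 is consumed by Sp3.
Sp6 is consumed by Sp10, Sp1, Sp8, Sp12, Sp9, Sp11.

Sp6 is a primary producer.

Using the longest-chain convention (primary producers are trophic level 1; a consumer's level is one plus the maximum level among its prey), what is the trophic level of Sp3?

Trophic level 4

Sp6 is a producer → level 1.
Sp12 eats Sp6 → level 2.
Sp7 eats Sp12 → level 3.
Sp3 eats Sp7 (level 3); other prey at levels: Sp11 2 → level 4.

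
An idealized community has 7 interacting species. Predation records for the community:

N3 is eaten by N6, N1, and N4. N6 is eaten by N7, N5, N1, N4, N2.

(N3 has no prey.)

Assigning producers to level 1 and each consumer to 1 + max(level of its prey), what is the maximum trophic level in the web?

Producers (level 1): N3.
N3 → N6 → N1 gives N1 level 3.
No species has a prey at level 3, so no species reaches level 4.

3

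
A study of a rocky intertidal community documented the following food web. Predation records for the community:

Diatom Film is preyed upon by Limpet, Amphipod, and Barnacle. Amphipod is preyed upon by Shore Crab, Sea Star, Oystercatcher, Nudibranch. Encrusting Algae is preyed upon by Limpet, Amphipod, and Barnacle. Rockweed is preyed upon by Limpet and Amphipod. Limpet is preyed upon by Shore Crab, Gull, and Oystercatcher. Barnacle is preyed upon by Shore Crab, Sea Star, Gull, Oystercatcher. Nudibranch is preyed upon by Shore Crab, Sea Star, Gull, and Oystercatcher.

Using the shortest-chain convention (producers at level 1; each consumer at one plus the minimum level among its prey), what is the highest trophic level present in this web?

3

Producers (level 1): Rockweed, Diatom Film, Encrusting Algae.
Following each consumer down to its lowest-level prey: Rockweed → Amphipod → Nudibranch (levels 1 through 3).
All prey of Nudibranch (Amphipod 2) are at level 2 or above, so Nudibranch is at level 1 + 2 = 3.
Every consumer has at least one prey at level 2 or below, so none exceeds level 3.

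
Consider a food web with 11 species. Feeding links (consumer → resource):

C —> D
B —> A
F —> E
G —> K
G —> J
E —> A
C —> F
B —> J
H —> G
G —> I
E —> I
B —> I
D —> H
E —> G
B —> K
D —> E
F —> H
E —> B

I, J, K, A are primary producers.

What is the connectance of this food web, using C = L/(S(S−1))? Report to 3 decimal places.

C = 0.164

The web has S = 11 species and L = 18 feeding links.
C = L / (S(S−1)) = 18 / 110 = 0.1636 ≈ 0.164.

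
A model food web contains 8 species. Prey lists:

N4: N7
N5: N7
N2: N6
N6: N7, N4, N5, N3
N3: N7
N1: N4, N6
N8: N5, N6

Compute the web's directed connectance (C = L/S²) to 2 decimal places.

The web has S = 8 species and L = 12 feeding links.
C = L / S² = 12 / 64 = 0.1875 ≈ 0.19.

C = 0.19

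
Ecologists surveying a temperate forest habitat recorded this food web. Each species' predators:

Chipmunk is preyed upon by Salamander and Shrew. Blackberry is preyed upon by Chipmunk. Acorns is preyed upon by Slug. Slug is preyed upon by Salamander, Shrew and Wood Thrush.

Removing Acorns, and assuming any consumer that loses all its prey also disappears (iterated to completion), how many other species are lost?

Remove Acorns.
Round 1: Slug (all prey gone) → extinct.
Round 2: Wood Thrush (all prey gone) → extinct.
No further losses. Total secondary extinctions: 2.

2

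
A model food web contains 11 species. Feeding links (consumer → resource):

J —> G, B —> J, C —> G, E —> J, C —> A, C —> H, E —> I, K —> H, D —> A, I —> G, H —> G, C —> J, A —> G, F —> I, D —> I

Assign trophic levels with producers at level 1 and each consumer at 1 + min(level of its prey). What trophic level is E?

G is a producer → level 1.
J eats G → level 2.
E eats J → level 3.
No prey of E is below level 2, so 3 is the minimum.

Trophic level 3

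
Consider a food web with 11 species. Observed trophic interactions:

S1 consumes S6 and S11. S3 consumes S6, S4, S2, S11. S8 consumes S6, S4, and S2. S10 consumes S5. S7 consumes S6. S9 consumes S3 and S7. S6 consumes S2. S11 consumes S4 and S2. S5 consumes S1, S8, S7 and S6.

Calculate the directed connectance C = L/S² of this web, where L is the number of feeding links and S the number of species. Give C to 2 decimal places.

C = 0.17

The web has S = 11 species and L = 20 feeding links.
C = L / S² = 20 / 121 = 0.1653 ≈ 0.17.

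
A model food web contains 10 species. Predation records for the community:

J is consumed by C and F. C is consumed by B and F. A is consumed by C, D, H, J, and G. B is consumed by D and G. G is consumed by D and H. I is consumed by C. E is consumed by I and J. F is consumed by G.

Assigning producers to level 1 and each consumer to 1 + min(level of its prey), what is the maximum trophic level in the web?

Producers (level 1): A, E.
Following each consumer down to its lowest-level prey: A → J → F (levels 1 through 3).
All prey of F (J 2, C 2) are at level 2 or above, so F is at level 1 + 2 = 3.
Every consumer has at least one prey at level 2 or below, so none exceeds level 3.

3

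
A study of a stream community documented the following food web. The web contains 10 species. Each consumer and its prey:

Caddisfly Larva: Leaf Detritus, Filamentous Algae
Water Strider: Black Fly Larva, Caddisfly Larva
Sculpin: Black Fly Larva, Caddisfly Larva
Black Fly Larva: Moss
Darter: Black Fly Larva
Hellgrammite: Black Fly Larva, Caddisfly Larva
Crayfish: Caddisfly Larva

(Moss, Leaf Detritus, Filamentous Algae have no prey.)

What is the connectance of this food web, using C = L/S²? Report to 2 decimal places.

C = 0.11

The web has S = 10 species and L = 11 feeding links.
C = L / S² = 11 / 100 = 0.1100 ≈ 0.11.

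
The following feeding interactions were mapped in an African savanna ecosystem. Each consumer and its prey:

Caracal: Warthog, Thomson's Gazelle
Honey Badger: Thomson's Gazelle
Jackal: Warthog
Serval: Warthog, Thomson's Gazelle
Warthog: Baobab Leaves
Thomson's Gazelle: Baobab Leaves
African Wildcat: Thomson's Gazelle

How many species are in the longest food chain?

One longest chain: Baobab Leaves → Thomson's Gazelle → Honey Badger.
It has 3 species and 2 links.

3 species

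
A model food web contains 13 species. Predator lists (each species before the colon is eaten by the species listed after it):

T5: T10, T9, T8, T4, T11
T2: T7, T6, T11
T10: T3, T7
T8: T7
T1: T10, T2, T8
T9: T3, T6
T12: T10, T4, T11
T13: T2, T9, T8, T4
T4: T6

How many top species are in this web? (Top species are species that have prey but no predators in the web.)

Top species (has prey, but nothing eats it): T3, T7, T6, T11.
Count: 4.

4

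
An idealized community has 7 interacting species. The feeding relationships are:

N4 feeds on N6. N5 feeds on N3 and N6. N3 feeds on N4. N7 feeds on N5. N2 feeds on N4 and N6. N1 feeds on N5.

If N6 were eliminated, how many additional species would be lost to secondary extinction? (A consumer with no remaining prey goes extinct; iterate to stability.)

6

Remove N6.
Round 1: N4 (all prey gone) → extinct.
Round 2: N2 (all prey gone), N3 (all prey gone) → extinct.
Round 3: N5 (all prey gone) → extinct.
Round 4: N1 (all prey gone), N7 (all prey gone) → extinct.
No further losses. Total secondary extinctions: 6.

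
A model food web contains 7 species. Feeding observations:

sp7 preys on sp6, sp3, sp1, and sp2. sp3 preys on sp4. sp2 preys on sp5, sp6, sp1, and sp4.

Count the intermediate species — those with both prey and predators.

Intermediate species (has both prey and predators): sp2, sp3.
Count: 2.

2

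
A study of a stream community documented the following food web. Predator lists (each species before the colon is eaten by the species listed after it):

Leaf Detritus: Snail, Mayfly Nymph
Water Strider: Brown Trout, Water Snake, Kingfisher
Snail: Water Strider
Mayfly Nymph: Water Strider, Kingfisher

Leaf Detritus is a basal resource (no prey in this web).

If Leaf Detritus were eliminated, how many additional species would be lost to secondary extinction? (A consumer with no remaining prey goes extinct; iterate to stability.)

6

Remove Leaf Detritus.
Round 1: Snail (all prey gone), Mayfly Nymph (all prey gone) → extinct.
Round 2: Water Strider (all prey gone) → extinct.
Round 3: Brown Trout (all prey gone), Water Snake (all prey gone), Kingfisher (all prey gone) → extinct.
No further losses. Total secondary extinctions: 6.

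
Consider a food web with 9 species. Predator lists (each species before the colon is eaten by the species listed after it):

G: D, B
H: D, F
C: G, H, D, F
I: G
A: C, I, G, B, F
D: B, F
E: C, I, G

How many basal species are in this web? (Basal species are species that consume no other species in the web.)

2

Basal species (no prey listed): A, E.
Count: 2.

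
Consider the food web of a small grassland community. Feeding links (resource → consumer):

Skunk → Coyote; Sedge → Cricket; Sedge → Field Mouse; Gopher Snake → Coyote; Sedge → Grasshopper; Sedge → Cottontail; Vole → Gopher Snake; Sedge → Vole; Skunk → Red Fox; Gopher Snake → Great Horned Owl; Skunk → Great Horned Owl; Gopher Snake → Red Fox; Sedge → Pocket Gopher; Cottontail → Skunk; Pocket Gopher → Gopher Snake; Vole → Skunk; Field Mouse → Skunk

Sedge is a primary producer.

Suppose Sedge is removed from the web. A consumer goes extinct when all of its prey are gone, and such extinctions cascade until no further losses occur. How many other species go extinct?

11

Remove Sedge.
Round 1: Pocket Gopher (all prey gone), Cricket (all prey gone), Vole (all prey gone), Grasshopper (all prey gone), Field Mouse (all prey gone), Cottontail (all prey gone) → extinct.
Round 2: Gopher Snake (all prey gone), Skunk (all prey gone) → extinct.
Round 3: Red Fox (all prey gone), Great Horned Owl (all prey gone), Coyote (all prey gone) → extinct.
No further losses. Total secondary extinctions: 11.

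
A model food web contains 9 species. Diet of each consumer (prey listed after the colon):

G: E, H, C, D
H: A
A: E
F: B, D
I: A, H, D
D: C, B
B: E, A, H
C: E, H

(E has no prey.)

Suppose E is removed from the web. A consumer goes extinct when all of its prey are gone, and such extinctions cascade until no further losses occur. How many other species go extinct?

Remove E.
Round 1: A (all prey gone) → extinct.
Round 2: H (all prey gone) → extinct.
Round 3: C (all prey gone), B (all prey gone) → extinct.
Round 4: D (all prey gone) → extinct.
Round 5: G (all prey gone), F (all prey gone), I (all prey gone) → extinct.
No further losses. Total secondary extinctions: 8.

8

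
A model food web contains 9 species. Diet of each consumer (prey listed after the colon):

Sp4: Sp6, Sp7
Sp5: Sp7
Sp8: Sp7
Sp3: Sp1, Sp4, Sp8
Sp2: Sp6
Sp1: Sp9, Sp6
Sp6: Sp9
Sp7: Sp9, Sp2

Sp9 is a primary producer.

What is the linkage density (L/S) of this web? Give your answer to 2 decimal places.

There are L = 13 links among S = 9 species.
L/S = 13/9 = 1.4444 ≈ 1.44.

L/S = 1.44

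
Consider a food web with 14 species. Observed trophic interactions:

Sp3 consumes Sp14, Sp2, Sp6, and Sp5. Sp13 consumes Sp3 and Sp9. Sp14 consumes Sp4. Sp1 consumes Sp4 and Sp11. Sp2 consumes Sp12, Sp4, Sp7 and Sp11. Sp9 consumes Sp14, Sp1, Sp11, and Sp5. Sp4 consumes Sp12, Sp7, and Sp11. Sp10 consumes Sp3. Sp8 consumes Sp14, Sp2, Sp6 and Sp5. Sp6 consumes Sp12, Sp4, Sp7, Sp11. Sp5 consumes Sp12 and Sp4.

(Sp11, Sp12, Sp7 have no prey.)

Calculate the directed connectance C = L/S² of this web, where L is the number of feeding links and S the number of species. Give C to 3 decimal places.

The web has S = 14 species and L = 31 feeding links.
C = L / S² = 31 / 196 = 0.1582 ≈ 0.158.

C = 0.158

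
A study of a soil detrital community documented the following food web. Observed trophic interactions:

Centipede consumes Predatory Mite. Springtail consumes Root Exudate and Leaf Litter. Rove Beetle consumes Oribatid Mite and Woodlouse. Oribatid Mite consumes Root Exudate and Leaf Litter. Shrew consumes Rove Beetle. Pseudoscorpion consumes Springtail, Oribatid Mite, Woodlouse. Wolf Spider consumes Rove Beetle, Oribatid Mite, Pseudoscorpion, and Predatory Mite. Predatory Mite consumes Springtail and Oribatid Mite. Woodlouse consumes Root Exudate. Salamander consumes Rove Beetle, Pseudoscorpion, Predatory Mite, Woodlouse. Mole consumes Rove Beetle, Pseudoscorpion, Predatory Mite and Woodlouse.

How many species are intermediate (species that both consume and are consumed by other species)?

6

Intermediate species (has both prey and predators): Oribatid Mite, Springtail, Woodlouse, Predatory Mite, Rove Beetle, Pseudoscorpion.
Count: 6.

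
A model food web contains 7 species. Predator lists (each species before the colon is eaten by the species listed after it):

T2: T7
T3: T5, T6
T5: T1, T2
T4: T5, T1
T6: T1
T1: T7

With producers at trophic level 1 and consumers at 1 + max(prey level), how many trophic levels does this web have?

Producers (level 1): T3, T4.
T3 → T5 → T1 → T7 gives T7 level 4.
No species has a prey at level 4, so no species reaches level 5.

4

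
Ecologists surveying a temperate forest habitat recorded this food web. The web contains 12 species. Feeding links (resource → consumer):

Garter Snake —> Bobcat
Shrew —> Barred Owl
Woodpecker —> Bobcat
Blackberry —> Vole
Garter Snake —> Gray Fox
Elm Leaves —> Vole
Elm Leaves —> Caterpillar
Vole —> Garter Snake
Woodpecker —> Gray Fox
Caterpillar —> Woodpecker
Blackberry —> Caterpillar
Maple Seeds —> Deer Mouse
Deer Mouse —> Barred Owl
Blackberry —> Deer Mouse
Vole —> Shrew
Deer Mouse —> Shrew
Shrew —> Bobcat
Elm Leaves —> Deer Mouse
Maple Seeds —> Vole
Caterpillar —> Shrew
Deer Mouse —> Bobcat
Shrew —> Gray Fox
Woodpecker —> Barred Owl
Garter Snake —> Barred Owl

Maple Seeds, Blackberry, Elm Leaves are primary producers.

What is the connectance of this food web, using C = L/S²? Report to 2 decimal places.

C = 0.17

The web has S = 12 species and L = 24 feeding links.
C = L / S² = 24 / 144 = 0.1667 ≈ 0.17.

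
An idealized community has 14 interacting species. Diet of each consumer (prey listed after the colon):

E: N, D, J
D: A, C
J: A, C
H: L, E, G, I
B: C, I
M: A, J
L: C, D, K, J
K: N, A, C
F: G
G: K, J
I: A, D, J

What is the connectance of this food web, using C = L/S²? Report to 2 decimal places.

The web has S = 14 species and L = 28 feeding links.
C = L / S² = 28 / 196 = 0.1429 ≈ 0.14.

C = 0.14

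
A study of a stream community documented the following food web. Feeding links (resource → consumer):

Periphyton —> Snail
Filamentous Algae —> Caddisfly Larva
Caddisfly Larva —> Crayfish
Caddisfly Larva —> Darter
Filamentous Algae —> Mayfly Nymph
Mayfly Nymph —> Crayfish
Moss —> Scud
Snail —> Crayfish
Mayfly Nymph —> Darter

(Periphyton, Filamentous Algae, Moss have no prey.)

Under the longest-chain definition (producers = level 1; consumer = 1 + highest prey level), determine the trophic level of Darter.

Trophic level 3

Filamentous Algae is a producer → level 1.
Mayfly Nymph eats Filamentous Algae → level 2.
Darter eats Mayfly Nymph (level 2); other prey at levels: Caddisfly Larva 2 → level 3.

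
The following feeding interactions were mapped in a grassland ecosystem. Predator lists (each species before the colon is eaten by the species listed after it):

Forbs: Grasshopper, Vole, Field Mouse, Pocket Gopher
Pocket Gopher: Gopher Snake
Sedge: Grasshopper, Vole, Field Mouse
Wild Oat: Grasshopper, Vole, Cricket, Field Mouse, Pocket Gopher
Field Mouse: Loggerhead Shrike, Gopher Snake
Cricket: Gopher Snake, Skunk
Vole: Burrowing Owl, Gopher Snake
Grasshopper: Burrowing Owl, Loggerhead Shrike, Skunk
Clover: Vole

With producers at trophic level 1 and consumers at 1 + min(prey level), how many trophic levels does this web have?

3

Producers (level 1): Wild Oat, Clover, Forbs, Sedge.
Following each consumer down to its lowest-level prey: Wild Oat → Grasshopper → Burrowing Owl (levels 1 through 3).
All prey of Burrowing Owl (Grasshopper 2, Vole 2) are at level 2 or above, so Burrowing Owl is at level 1 + 2 = 3.
Every consumer has at least one prey at level 2 or below, so none exceeds level 3.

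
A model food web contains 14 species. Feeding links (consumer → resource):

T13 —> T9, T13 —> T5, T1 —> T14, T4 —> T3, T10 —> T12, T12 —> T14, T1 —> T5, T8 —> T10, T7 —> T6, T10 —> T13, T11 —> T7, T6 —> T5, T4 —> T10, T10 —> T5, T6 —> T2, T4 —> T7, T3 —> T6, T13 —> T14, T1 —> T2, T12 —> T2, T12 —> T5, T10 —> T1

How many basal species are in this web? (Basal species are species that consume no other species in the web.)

4

Basal species (no prey listed): T9, T14, T5, T2.
Count: 4.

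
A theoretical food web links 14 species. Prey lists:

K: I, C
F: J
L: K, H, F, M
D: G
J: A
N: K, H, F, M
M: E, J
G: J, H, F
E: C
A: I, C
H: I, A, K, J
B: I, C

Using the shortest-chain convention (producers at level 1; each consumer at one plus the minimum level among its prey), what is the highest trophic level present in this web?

4

Producers (level 1): I, C.
Following each consumer down to its lowest-level prey: I → H → G → D (levels 1 through 4).
All prey of D (G 3) are at level 3 or above, so D is at level 1 + 3 = 4.
Every consumer has at least one prey at level 3 or below, so none exceeds level 4.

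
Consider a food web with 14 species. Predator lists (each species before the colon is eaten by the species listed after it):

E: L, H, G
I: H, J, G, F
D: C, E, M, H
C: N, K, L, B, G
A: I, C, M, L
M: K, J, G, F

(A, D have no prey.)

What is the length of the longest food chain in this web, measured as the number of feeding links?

One longest chain: A → C → N.
It has 3 species and 2 links.

2 links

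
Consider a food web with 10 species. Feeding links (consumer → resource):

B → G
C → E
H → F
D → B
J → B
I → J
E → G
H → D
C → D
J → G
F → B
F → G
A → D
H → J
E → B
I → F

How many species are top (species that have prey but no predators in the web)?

4

Top species (has prey, but nothing eats it): H, C, I, A.
Count: 4.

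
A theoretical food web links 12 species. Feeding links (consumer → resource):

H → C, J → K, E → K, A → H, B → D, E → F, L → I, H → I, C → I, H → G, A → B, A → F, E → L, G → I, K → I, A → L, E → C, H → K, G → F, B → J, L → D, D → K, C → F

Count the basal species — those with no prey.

Basal species (no prey listed): F, I.
Count: 2.

2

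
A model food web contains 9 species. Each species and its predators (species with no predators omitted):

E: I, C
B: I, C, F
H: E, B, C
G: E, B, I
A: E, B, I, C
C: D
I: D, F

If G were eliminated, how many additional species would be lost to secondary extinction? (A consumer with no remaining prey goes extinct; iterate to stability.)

0

Remove G.
Every predator of it retains at least one other prey: E still has A, H; B still has A, H; I still has A, E, B.
No consumer loses all prey, so no secondary extinctions occur.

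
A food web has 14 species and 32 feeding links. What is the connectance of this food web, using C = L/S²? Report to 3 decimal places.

The web has S = 14 species and L = 32 feeding links.
C = L / S² = 32 / 196 = 0.1633 ≈ 0.163.

C = 0.163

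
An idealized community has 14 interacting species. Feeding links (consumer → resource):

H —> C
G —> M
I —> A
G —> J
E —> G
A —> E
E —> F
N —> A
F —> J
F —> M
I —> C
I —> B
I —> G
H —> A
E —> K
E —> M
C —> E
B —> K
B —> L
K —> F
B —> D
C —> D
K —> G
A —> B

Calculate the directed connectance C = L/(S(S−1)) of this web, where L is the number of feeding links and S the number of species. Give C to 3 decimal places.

The web has S = 14 species and L = 24 feeding links.
C = L / (S(S−1)) = 24 / 182 = 0.1319 ≈ 0.132.

C = 0.132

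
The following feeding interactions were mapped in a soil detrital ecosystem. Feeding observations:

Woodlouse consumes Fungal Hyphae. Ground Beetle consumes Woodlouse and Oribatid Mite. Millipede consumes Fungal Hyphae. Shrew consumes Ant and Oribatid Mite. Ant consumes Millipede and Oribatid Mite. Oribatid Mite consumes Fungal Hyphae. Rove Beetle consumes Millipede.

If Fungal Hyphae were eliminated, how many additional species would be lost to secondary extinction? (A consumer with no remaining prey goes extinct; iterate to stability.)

7

Remove Fungal Hyphae.
Round 1: Oribatid Mite (all prey gone), Woodlouse (all prey gone), Millipede (all prey gone) → extinct.
Round 2: Ant (all prey gone), Ground Beetle (all prey gone), Rove Beetle (all prey gone) → extinct.
Round 3: Shrew (all prey gone) → extinct.
No further losses. Total secondary extinctions: 7.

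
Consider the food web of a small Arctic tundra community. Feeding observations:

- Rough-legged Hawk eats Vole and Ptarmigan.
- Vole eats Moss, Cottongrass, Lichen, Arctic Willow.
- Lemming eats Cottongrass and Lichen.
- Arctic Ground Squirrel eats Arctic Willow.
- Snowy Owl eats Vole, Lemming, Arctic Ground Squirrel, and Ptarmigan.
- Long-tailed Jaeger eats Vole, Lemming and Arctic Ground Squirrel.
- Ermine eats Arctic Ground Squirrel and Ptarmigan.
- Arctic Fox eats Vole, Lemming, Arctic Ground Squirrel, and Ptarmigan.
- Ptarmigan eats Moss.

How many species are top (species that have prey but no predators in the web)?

5

Top species (has prey, but nothing eats it): Arctic Fox, Long-tailed Jaeger, Rough-legged Hawk, Snowy Owl, Ermine.
Count: 5.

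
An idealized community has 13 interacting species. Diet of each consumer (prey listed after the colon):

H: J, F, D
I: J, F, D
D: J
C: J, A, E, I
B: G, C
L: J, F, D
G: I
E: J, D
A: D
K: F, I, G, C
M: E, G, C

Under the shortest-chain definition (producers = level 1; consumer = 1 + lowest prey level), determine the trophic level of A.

Trophic level 3

J is a producer → level 1.
D eats J → level 2.
A eats D → level 3.
No prey of A is below level 2, so 3 is the minimum.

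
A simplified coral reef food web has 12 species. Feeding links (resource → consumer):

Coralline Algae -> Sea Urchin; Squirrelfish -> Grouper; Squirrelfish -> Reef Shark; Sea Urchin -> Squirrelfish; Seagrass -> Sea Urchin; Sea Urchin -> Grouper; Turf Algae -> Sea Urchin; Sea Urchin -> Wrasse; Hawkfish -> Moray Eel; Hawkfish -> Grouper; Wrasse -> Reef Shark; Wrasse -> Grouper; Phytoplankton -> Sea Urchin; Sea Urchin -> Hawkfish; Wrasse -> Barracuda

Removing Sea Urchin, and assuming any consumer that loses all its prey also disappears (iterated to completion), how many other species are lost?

Remove Sea Urchin.
Round 1: Wrasse (all prey gone), Squirrelfish (all prey gone), Hawkfish (all prey gone) → extinct.
Round 2: Reef Shark (all prey gone), Moray Eel (all prey gone), Barracuda (all prey gone), Grouper (all prey gone) → extinct.
No further losses. Total secondary extinctions: 7.

7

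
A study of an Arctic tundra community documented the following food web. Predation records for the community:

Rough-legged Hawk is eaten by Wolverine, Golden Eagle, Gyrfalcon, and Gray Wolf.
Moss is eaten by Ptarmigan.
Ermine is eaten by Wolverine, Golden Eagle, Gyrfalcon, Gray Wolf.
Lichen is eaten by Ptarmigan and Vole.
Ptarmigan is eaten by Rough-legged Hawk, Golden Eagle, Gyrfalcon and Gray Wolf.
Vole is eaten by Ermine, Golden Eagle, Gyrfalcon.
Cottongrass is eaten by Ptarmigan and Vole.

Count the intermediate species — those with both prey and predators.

Intermediate species (has both prey and predators): Vole, Ptarmigan, Rough-legged Hawk, Ermine.
Count: 4.

4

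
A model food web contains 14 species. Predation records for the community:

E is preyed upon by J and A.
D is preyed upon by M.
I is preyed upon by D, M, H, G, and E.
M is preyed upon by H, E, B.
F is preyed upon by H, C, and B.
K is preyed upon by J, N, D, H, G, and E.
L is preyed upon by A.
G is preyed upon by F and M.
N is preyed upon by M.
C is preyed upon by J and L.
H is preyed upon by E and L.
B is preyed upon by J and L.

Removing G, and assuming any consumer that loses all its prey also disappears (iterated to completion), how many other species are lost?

Remove G.
Round 1: F (all prey gone) → extinct.
Round 2: C (all prey gone) → extinct.
No further losses. Total secondary extinctions: 2.

2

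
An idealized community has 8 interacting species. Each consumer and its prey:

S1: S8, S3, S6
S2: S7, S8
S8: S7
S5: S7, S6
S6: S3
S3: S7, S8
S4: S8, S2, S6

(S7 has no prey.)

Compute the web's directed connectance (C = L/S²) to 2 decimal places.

C = 0.22

The web has S = 8 species and L = 14 feeding links.
C = L / S² = 14 / 64 = 0.2188 ≈ 0.22.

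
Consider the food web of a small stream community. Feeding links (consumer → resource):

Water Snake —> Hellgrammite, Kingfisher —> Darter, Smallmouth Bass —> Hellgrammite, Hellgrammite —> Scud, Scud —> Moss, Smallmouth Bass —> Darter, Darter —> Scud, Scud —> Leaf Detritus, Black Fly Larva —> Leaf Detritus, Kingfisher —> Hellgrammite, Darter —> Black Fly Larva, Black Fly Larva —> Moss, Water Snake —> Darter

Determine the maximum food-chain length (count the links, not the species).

3 links

One longest chain: Moss → Scud → Darter → Kingfisher.
It has 4 species and 3 links.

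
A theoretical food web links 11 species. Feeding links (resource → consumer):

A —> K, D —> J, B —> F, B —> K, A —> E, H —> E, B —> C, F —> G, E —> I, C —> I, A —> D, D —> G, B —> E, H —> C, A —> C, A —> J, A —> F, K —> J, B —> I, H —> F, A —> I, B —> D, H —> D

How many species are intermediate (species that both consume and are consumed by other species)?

Intermediate species (has both prey and predators): C, E, K, F, D.
Count: 5.

5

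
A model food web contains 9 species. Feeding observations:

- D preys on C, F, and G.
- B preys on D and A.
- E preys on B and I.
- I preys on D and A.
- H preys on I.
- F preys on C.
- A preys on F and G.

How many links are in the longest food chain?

One longest chain: C → F → A → B → E.
It has 5 species and 4 links.

4 links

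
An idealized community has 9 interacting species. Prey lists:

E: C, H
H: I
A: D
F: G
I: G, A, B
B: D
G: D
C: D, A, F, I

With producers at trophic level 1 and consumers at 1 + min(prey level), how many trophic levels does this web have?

4

Producers (level 1): D.
Following each consumer down to its lowest-level prey: D → G → I → H (levels 1 through 4).
All prey of H (I 3) are at level 3 or above, so H is at level 1 + 3 = 4.
Every consumer has at least one prey at level 3 or below, so none exceeds level 4.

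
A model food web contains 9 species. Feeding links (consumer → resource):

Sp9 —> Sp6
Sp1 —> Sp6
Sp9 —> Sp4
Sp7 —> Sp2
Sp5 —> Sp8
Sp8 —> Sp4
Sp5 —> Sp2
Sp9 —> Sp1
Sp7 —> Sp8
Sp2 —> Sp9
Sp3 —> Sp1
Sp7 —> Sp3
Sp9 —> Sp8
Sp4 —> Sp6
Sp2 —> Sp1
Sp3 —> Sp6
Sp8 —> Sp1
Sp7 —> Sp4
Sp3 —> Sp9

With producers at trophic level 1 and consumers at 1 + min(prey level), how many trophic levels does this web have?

Producers (level 1): Sp6.
Following each consumer down to its lowest-level prey: Sp6 → Sp4 → Sp8 → Sp5 (levels 1 through 4).
All prey of Sp5 (Sp8 3, Sp2 3) are at level 3 or above, so Sp5 is at level 1 + 3 = 4.
Every consumer has at least one prey at level 3 or below, so none exceeds level 4.

4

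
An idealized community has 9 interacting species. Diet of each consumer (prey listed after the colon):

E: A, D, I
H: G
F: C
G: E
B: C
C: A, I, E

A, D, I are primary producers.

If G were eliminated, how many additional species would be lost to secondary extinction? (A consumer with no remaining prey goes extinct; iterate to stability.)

1

Remove G.
Round 1: H (all prey gone) → extinct.
No further losses. Total secondary extinctions: 1.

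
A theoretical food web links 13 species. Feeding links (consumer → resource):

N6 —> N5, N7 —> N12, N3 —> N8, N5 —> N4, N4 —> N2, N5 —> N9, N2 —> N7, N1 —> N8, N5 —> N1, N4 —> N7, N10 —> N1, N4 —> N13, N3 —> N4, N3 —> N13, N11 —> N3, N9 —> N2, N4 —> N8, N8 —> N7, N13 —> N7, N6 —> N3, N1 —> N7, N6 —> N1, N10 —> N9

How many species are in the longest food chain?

One longest chain: N12 → N7 → N8 → N4 → N3 → N6.
It has 6 species and 5 links.

6 species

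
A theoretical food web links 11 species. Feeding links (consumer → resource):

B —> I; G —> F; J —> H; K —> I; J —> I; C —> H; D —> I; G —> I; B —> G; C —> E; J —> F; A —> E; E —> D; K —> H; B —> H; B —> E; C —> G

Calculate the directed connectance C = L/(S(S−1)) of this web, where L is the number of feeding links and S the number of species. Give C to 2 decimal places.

C = 0.15

The web has S = 11 species and L = 17 feeding links.
C = L / (S(S−1)) = 17 / 110 = 0.1545 ≈ 0.15.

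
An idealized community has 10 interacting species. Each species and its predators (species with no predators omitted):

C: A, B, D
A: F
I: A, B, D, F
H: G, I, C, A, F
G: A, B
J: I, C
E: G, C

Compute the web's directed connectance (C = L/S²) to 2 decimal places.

C = 0.19

The web has S = 10 species and L = 19 feeding links.
C = L / S² = 19 / 100 = 0.1900 ≈ 0.19.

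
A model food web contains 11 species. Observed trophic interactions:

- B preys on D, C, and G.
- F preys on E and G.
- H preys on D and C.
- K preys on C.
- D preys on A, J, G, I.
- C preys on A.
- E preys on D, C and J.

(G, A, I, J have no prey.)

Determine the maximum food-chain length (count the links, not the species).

One longest chain: A → C → E → F.
It has 4 species and 3 links.

3 links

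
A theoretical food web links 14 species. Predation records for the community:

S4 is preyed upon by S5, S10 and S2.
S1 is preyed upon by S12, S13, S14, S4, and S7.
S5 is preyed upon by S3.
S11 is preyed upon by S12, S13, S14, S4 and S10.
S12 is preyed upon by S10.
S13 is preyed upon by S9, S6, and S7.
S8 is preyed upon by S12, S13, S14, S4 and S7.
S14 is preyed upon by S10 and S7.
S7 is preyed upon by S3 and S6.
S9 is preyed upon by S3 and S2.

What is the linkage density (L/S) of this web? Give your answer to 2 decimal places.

There are L = 29 links among S = 14 species.
L/S = 29/14 = 2.0714 ≈ 2.07.

L/S = 2.07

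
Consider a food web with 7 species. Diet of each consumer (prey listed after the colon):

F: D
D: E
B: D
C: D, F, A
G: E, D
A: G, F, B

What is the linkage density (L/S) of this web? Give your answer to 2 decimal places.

L/S = 1.57

There are L = 11 links among S = 7 species.
L/S = 11/7 = 1.5714 ≈ 1.57.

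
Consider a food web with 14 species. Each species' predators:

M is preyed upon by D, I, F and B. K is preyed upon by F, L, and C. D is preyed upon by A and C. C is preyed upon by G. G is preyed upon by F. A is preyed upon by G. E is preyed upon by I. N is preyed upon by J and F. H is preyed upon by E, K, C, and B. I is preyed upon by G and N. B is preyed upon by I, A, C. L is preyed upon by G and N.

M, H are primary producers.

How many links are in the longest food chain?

4 links

One longest chain: M → B → C → G → F.
It has 5 species and 4 links.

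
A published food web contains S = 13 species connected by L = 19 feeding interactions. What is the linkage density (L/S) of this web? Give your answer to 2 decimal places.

L/S = 1.46

There are L = 19 links among S = 13 species.
L/S = 19/13 = 1.4615 ≈ 1.46.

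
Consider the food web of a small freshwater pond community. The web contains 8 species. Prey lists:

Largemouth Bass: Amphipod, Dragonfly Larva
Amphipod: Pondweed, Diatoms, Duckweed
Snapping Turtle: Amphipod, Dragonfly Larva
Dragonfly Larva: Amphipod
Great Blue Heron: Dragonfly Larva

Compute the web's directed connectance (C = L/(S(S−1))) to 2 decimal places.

The web has S = 8 species and L = 9 feeding links.
C = L / (S(S−1)) = 9 / 56 = 0.1607 ≈ 0.16.

C = 0.16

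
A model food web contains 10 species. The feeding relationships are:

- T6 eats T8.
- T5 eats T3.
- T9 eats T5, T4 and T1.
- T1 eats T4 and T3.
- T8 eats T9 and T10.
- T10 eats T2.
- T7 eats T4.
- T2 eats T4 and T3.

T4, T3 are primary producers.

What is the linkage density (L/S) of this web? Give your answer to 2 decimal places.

L/S = 1.30

There are L = 13 links among S = 10 species.
L/S = 13/10 = 1.3000 ≈ 1.30.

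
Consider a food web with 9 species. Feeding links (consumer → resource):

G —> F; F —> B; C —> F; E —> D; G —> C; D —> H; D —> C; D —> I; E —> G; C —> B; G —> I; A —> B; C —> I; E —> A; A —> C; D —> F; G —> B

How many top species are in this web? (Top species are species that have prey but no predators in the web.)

Top species (has prey, but nothing eats it): E.
Count: 1.

1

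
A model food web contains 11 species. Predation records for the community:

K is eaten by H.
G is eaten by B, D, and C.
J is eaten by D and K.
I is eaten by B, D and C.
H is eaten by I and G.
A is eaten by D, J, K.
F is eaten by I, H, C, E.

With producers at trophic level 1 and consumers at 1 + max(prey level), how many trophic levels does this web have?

6

Producers (level 1): F, A.
A → J → K → H → I → B gives B level 6.
No species has a prey at level 6, so no species reaches level 7.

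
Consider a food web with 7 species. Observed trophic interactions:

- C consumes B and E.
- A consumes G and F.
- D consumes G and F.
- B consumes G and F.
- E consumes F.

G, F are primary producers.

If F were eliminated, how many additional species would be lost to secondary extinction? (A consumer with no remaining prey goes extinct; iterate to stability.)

Remove F.
Round 1: E (all prey gone) → extinct.
No further losses. Total secondary extinctions: 1.

1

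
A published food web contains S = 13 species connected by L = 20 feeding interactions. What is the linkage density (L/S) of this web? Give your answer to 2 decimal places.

L/S = 1.54

There are L = 20 links among S = 13 species.
L/S = 20/13 = 1.5385 ≈ 1.54.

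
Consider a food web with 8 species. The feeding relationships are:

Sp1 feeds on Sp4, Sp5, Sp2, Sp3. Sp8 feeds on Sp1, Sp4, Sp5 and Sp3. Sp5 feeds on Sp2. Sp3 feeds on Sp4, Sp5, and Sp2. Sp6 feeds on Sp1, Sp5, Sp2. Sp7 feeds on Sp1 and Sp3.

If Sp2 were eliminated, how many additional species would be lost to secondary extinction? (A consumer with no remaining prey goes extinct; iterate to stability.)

Remove Sp2.
Round 1: Sp5 (all prey gone) → extinct.
No further losses. Total secondary extinctions: 1.

1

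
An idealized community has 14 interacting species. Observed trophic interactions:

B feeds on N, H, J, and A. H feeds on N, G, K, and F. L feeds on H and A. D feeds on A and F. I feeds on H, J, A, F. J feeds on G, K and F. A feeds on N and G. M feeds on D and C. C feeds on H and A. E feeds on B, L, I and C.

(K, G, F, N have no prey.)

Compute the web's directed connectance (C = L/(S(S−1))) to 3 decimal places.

C = 0.159

The web has S = 14 species and L = 29 feeding links.
C = L / (S(S−1)) = 29 / 182 = 0.1593 ≈ 0.159.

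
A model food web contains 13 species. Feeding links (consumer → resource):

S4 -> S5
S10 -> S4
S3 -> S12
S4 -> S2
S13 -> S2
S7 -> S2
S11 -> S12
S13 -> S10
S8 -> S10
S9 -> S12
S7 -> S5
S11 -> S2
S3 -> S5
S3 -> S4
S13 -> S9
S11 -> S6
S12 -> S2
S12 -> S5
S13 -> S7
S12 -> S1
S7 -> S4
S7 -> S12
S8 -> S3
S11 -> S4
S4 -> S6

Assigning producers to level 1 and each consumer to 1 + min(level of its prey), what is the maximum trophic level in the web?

3

Producers (level 1): S6, S1, S5, S2.
Following each consumer down to its lowest-level prey: S6 → S4 → S10 (levels 1 through 3).
All prey of S10 (S4 2) are at level 2 or above, so S10 is at level 1 + 2 = 3.
Every consumer has at least one prey at level 2 or below, so none exceeds level 3.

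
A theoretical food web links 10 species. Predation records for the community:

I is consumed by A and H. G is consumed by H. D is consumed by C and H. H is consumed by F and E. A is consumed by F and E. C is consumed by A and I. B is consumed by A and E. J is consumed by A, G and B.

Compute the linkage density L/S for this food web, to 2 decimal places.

L/S = 1.60

There are L = 16 links among S = 10 species.
L/S = 16/10 = 1.6000 ≈ 1.60.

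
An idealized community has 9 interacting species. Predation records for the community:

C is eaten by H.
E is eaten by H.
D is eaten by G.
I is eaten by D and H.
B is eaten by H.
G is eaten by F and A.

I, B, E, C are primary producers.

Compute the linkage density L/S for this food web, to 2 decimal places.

There are L = 8 links among S = 9 species.
L/S = 8/9 = 0.8889 ≈ 0.89.

L/S = 0.89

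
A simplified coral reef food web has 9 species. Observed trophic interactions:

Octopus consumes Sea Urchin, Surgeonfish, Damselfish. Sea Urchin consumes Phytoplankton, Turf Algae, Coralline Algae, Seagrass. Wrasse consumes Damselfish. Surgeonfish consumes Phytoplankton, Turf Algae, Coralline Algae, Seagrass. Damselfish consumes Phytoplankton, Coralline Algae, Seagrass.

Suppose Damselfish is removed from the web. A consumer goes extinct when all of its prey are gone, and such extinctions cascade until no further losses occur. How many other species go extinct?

1

Remove Damselfish.
Round 1: Wrasse (all prey gone) → extinct.
No further losses. Total secondary extinctions: 1.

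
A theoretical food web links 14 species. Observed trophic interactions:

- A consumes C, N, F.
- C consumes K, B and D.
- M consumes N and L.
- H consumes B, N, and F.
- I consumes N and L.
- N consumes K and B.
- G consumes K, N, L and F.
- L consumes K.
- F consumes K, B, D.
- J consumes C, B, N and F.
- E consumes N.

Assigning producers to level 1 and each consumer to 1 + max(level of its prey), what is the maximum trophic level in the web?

Producers (level 1): B, K, D.
B → N → J gives J level 3.
No species has a prey at level 3, so no species reaches level 4.

3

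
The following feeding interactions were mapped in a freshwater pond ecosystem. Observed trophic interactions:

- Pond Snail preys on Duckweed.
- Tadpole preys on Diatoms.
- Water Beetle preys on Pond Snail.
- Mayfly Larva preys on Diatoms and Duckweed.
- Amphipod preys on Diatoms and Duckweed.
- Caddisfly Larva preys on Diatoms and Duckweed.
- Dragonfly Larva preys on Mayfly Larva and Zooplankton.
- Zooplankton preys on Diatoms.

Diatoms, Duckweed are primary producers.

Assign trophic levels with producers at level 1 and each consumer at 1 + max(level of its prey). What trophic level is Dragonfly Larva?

Diatoms is a producer → level 1.
Mayfly Larva eats Diatoms (level 1); other prey at levels: Duckweed 1 → level 2.
Dragonfly Larva eats Mayfly Larva (level 2); other prey at levels: Zooplankton 2 → level 3.

Trophic level 3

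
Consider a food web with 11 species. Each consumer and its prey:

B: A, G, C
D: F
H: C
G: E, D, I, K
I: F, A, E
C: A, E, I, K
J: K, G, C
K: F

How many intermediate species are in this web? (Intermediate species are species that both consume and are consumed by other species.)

5

Intermediate species (has both prey and predators): D, I, K, G, C.
Count: 5.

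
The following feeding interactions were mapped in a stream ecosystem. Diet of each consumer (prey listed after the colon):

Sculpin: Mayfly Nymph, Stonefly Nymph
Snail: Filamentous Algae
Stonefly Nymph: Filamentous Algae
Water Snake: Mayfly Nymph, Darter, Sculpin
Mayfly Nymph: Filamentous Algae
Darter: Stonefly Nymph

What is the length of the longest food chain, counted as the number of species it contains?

4 species

One longest chain: Filamentous Algae → Stonefly Nymph → Darter → Water Snake.
It has 4 species and 3 links.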